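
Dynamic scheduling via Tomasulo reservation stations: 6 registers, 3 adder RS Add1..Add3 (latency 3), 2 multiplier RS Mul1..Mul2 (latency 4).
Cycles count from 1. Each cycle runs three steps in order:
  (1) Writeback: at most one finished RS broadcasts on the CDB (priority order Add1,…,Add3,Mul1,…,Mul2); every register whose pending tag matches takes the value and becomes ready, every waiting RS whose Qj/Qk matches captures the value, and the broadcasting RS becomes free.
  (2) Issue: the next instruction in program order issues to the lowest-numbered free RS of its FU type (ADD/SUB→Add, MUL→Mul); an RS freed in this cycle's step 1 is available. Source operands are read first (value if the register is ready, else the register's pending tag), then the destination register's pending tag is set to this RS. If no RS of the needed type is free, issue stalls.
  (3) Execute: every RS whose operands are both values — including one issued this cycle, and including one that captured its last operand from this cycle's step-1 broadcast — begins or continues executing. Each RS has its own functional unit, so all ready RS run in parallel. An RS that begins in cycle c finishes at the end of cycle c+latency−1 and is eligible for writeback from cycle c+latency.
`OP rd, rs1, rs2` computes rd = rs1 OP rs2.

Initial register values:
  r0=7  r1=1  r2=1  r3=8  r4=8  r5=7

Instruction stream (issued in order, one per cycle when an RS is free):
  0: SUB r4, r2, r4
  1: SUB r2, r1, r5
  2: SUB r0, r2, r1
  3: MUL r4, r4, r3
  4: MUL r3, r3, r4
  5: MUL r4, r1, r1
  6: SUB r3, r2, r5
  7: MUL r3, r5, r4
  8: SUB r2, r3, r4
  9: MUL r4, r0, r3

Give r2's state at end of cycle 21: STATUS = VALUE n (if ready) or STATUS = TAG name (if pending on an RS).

c1: issue SUB r4<-Add1 | r0:7,r1:1,r2:1,r3:8,r4:Add1,r5:7
c2: issue SUB r2<-Add2 | r0:7,r1:1,r2:Add2,r3:8,r4:Add1,r5:7
c3: issue SUB r0<-Add3 | r0:Add3,r1:1,r2:Add2,r3:8,r4:Add1,r5:7
c4: CDB Add1=-7; issue MUL r4<-Mul1 | r0:Add3,r1:1,r2:Add2,r3:8,r4:Mul1,r5:7
c5: CDB Add2=-6; issue MUL r3<-Mul2 | r0:Add3,r1:1,r2:-6,r3:Mul2,r4:Mul1,r5:7
c6: stall | r0:Add3,r1:1,r2:-6,r3:Mul2,r4:Mul1,r5:7
c7: stall | r0:Add3,r1:1,r2:-6,r3:Mul2,r4:Mul1,r5:7
c8: CDB Add3=-7; stall | r0:-7,r1:1,r2:-6,r3:Mul2,r4:Mul1,r5:7
c9: CDB Mul1=-56; issue MUL r4<-Mul1 | r0:-7,r1:1,r2:-6,r3:Mul2,r4:Mul1,r5:7
c10: issue SUB r3<-Add1 | r0:-7,r1:1,r2:-6,r3:Add1,r4:Mul1,r5:7
c11: stall | r0:-7,r1:1,r2:-6,r3:Add1,r4:Mul1,r5:7
c12: stall | r0:-7,r1:1,r2:-6,r3:Add1,r4:Mul1,r5:7
c13: CDB Add1=-13; stall | r0:-7,r1:1,r2:-6,r3:-13,r4:Mul1,r5:7
c14: CDB Mul1=1; issue MUL r3<-Mul1 | r0:-7,r1:1,r2:-6,r3:Mul1,r4:1,r5:7
c15: CDB Mul2=-448; issue SUB r2<-Add1 | r0:-7,r1:1,r2:Add1,r3:Mul1,r4:1,r5:7
c16: issue MUL r4<-Mul2 | r0:-7,r1:1,r2:Add1,r3:Mul1,r4:Mul2,r5:7
c17: - | r0:-7,r1:1,r2:Add1,r3:Mul1,r4:Mul2,r5:7
c18: CDB Mul1=7 | r0:-7,r1:1,r2:Add1,r3:7,r4:Mul2,r5:7
c19: - | r0:-7,r1:1,r2:Add1,r3:7,r4:Mul2,r5:7
c20: - | r0:-7,r1:1,r2:Add1,r3:7,r4:Mul2,r5:7
c21: CDB Add1=6 | r0:-7,r1:1,r2:6,r3:7,r4:Mul2,r5:7

STATUS = VALUE 6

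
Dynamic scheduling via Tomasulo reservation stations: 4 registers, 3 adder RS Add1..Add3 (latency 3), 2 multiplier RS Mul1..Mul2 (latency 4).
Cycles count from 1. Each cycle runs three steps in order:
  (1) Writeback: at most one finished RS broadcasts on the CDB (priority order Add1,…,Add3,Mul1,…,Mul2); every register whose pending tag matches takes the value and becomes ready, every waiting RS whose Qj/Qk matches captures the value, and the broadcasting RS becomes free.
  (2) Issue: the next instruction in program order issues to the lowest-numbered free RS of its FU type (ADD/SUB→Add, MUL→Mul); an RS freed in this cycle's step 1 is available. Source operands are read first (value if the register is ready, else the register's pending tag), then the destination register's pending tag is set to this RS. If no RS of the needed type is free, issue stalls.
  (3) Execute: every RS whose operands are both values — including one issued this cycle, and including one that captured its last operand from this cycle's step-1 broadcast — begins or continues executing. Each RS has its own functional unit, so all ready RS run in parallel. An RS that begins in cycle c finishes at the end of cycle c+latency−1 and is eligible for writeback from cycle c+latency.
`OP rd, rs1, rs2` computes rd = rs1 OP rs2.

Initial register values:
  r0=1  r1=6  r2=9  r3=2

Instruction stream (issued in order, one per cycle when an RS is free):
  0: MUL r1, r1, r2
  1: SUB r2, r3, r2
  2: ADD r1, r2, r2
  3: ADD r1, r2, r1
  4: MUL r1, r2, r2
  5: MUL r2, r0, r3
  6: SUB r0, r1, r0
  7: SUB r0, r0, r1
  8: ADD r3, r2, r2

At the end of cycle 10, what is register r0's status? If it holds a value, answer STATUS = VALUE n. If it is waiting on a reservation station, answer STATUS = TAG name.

c1: issue MUL r1<-Mul1 | r0:1,r1:Mul1,r2:9,r3:2
c2: issue SUB r2<-Add1 | r0:1,r1:Mul1,r2:Add1,r3:2
c3: issue ADD r1<-Add2 | r0:1,r1:Add2,r2:Add1,r3:2
c4: issue ADD r1<-Add3 | r0:1,r1:Add3,r2:Add1,r3:2
c5: CDB Add1=-7; issue MUL r1<-Mul2 | r0:1,r1:Mul2,r2:-7,r3:2
c6: CDB Mul1=54; issue MUL r2<-Mul1 | r0:1,r1:Mul2,r2:Mul1,r3:2
c7: issue SUB r0<-Add1 | r0:Add1,r1:Mul2,r2:Mul1,r3:2
c8: CDB Add2=-14; issue SUB r0<-Add2 | r0:Add2,r1:Mul2,r2:Mul1,r3:2
c9: CDB Mul2=49; stall | r0:Add2,r1:49,r2:Mul1,r3:2
c10: CDB Mul1=2; stall | r0:Add2,r1:49,r2:2,r3:2

STATUS = TAG Add2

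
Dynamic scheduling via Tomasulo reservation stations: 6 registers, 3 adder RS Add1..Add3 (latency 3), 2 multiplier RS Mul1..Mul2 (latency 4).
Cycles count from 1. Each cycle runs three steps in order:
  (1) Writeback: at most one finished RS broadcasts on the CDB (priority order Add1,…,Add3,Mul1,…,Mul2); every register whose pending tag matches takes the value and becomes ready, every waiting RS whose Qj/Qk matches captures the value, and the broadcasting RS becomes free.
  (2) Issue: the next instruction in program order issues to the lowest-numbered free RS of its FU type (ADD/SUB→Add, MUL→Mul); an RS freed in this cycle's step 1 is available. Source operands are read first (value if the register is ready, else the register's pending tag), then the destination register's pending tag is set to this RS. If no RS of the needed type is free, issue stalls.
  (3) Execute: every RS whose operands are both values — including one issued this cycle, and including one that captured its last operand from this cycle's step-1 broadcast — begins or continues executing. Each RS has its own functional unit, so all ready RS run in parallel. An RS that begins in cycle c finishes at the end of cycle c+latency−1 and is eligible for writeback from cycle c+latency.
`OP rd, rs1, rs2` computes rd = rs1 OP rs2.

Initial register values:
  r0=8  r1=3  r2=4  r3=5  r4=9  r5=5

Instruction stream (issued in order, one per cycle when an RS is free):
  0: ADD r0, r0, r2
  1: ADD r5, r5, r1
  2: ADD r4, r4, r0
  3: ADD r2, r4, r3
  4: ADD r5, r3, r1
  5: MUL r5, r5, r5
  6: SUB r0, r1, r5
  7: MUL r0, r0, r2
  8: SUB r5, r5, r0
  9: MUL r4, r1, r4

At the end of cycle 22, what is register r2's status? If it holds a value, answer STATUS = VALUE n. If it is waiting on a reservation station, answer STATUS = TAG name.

STATUS = VALUE 26

  c1: issue ADD r0<-Add1  regs: r0:Add1,r1:3,r2:4,r3:5,r4:9,r5:5
  c2: issue ADD r5<-Add2  regs: r0:Add1,r1:3,r2:4,r3:5,r4:9,r5:Add2
  c3: issue ADD r4<-Add3  regs: r0:Add1,r1:3,r2:4,r3:5,r4:Add3,r5:Add2
  c4: CDB Add1=12; issue ADD r2<-Add1  regs: r0:12,r1:3,r2:Add1,r3:5,r4:Add3,r5:Add2
  c5: CDB Add2=8; issue ADD r5<-Add2  regs: r0:12,r1:3,r2:Add1,r3:5,r4:Add3,r5:Add2
  c6: issue MUL r5<-Mul1  regs: r0:12,r1:3,r2:Add1,r3:5,r4:Add3,r5:Mul1
  c7: CDB Add3=21; issue SUB r0<-Add3  regs: r0:Add3,r1:3,r2:Add1,r3:5,r4:21,r5:Mul1
  c8: CDB Add2=8; issue MUL r0<-Mul2  regs: r0:Mul2,r1:3,r2:Add1,r3:5,r4:21,r5:Mul1
  c9: issue SUB r5<-Add2  regs: r0:Mul2,r1:3,r2:Add1,r3:5,r4:21,r5:Add2
  c10: CDB Add1=26; stall  regs: r0:Mul2,r1:3,r2:26,r3:5,r4:21,r5:Add2
  c11: stall  regs: r0:Mul2,r1:3,r2:26,r3:5,r4:21,r5:Add2
  c12: CDB Mul1=64; issue MUL r4<-Mul1  regs: r0:Mul2,r1:3,r2:26,r3:5,r4:Mul1,r5:Add2
  c13: -  regs: r0:Mul2,r1:3,r2:26,r3:5,r4:Mul1,r5:Add2
  c14: -  regs: r0:Mul2,r1:3,r2:26,r3:5,r4:Mul1,r5:Add2
  c15: CDB Add3=-61  regs: r0:Mul2,r1:3,r2:26,r3:5,r4:Mul1,r5:Add2
  c16: CDB Mul1=63  regs: r0:Mul2,r1:3,r2:26,r3:5,r4:63,r5:Add2
  c17: -  regs: r0:Mul2,r1:3,r2:26,r3:5,r4:63,r5:Add2
  c18: -  regs: r0:Mul2,r1:3,r2:26,r3:5,r4:63,r5:Add2
  c19: CDB Mul2=-1586  regs: r0:-1586,r1:3,r2:26,r3:5,r4:63,r5:Add2
  c20: -  regs: r0:-1586,r1:3,r2:26,r3:5,r4:63,r5:Add2
  c21: -  regs: r0:-1586,r1:3,r2:26,r3:5,r4:63,r5:Add2
  c22: CDB Add2=1650  regs: r0:-1586,r1:3,r2:26,r3:5,r4:63,r5:1650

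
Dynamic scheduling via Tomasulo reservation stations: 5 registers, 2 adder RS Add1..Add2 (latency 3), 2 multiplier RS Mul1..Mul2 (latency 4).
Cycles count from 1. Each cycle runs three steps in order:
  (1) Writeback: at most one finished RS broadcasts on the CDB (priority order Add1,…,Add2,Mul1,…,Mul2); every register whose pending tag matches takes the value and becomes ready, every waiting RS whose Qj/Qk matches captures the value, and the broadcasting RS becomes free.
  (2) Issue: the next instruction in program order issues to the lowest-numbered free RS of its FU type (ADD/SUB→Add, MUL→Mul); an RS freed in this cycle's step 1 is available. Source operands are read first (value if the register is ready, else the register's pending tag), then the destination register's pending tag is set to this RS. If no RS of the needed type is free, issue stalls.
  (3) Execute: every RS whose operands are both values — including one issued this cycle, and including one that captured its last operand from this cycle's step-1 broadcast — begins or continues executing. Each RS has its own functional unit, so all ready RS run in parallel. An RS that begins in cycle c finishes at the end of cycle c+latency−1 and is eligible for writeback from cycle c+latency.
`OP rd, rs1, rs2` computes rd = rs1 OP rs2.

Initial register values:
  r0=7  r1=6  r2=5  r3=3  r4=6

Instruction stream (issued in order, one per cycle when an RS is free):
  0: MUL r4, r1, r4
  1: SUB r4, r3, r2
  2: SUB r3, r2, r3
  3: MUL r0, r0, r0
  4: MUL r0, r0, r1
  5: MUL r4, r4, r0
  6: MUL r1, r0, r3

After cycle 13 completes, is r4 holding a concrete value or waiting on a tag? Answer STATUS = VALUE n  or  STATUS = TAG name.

  c1: issue MUL r4<-Mul1  regs: r0:7,r1:6,r2:5,r3:3,r4:Mul1
  c2: issue SUB r4<-Add1  regs: r0:7,r1:6,r2:5,r3:3,r4:Add1
  c3: issue SUB r3<-Add2  regs: r0:7,r1:6,r2:5,r3:Add2,r4:Add1
  c4: issue MUL r0<-Mul2  regs: r0:Mul2,r1:6,r2:5,r3:Add2,r4:Add1
  c5: CDB Add1=-2; stall  regs: r0:Mul2,r1:6,r2:5,r3:Add2,r4:-2
  c6: CDB Add2=2; stall  regs: r0:Mul2,r1:6,r2:5,r3:2,r4:-2
  c7: CDB Mul1=36; issue MUL r0<-Mul1  regs: r0:Mul1,r1:6,r2:5,r3:2,r4:-2
  c8: CDB Mul2=49; issue MUL r4<-Mul2  regs: r0:Mul1,r1:6,r2:5,r3:2,r4:Mul2
  c9: stall  regs: r0:Mul1,r1:6,r2:5,r3:2,r4:Mul2
  c10: stall  regs: r0:Mul1,r1:6,r2:5,r3:2,r4:Mul2
  c11: stall  regs: r0:Mul1,r1:6,r2:5,r3:2,r4:Mul2
  c12: CDB Mul1=294; issue MUL r1<-Mul1  regs: r0:294,r1:Mul1,r2:5,r3:2,r4:Mul2
  c13: -  regs: r0:294,r1:Mul1,r2:5,r3:2,r4:Mul2

STATUS = TAG Mul2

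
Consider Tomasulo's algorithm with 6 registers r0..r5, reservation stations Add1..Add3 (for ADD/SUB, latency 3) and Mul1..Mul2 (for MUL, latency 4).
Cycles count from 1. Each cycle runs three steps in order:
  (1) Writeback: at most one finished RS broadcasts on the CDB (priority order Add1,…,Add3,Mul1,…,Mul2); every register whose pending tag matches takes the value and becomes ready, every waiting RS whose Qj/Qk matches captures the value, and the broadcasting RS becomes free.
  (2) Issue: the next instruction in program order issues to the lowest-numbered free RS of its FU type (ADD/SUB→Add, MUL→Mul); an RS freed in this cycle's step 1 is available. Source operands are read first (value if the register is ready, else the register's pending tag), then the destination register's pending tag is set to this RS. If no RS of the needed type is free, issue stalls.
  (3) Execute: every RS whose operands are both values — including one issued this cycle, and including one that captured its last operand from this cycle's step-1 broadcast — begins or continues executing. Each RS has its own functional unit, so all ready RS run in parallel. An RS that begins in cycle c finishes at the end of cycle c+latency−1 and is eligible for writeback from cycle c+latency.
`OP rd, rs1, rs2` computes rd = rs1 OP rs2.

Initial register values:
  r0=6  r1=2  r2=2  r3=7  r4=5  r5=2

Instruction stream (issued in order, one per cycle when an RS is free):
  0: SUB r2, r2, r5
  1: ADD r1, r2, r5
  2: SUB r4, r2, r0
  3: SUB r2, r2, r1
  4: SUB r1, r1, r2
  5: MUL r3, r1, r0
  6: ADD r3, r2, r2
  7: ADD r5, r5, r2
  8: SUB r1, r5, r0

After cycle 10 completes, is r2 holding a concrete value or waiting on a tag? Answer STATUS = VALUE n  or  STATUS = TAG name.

STATUS = VALUE -2

c1: issue SUB r2<-Add1 | r0:6,r1:2,r2:Add1,r3:7,r4:5,r5:2
c2: issue ADD r1<-Add2 | r0:6,r1:Add2,r2:Add1,r3:7,r4:5,r5:2
c3: issue SUB r4<-Add3 | r0:6,r1:Add2,r2:Add1,r3:7,r4:Add3,r5:2
c4: CDB Add1=0; issue SUB r2<-Add1 | r0:6,r1:Add2,r2:Add1,r3:7,r4:Add3,r5:2
c5: stall | r0:6,r1:Add2,r2:Add1,r3:7,r4:Add3,r5:2
c6: stall | r0:6,r1:Add2,r2:Add1,r3:7,r4:Add3,r5:2
c7: CDB Add2=2; issue SUB r1<-Add2 | r0:6,r1:Add2,r2:Add1,r3:7,r4:Add3,r5:2
c8: CDB Add3=-6; issue MUL r3<-Mul1 | r0:6,r1:Add2,r2:Add1,r3:Mul1,r4:-6,r5:2
c9: issue ADD r3<-Add3 | r0:6,r1:Add2,r2:Add1,r3:Add3,r4:-6,r5:2
c10: CDB Add1=-2; issue ADD r5<-Add1 | r0:6,r1:Add2,r2:-2,r3:Add3,r4:-6,r5:Add1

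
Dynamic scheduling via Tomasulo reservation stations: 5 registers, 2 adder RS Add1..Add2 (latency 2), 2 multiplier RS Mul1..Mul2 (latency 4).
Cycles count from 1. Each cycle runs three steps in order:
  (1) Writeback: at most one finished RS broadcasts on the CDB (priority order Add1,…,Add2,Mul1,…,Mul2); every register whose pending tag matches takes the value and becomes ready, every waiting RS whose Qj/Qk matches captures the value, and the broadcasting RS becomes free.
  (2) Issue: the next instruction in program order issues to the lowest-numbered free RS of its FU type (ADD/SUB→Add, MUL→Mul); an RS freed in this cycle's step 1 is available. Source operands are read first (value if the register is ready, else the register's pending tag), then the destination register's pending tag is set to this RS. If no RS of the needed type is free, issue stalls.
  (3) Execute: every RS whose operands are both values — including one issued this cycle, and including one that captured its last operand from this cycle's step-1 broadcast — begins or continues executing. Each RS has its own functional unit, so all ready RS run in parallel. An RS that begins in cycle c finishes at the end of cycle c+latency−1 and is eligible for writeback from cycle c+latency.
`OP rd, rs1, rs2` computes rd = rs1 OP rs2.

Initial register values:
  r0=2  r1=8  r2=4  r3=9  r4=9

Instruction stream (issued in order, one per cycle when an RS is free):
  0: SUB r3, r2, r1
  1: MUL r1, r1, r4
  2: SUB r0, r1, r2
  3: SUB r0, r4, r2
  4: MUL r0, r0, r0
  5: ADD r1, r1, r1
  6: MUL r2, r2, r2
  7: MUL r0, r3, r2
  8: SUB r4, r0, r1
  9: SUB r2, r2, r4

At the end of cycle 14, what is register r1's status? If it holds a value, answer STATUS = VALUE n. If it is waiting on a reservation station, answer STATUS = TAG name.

c1: issue SUB r3<-Add1 | r0:2,r1:8,r2:4,r3:Add1,r4:9
c2: issue MUL r1<-Mul1 | r0:2,r1:Mul1,r2:4,r3:Add1,r4:9
c3: CDB Add1=-4; issue SUB r0<-Add1 | r0:Add1,r1:Mul1,r2:4,r3:-4,r4:9
c4: issue SUB r0<-Add2 | r0:Add2,r1:Mul1,r2:4,r3:-4,r4:9
c5: issue MUL r0<-Mul2 | r0:Mul2,r1:Mul1,r2:4,r3:-4,r4:9
c6: CDB Add2=5; issue ADD r1<-Add2 | r0:Mul2,r1:Add2,r2:4,r3:-4,r4:9
c7: CDB Mul1=72; issue MUL r2<-Mul1 | r0:Mul2,r1:Add2,r2:Mul1,r3:-4,r4:9
c8: stall | r0:Mul2,r1:Add2,r2:Mul1,r3:-4,r4:9
c9: CDB Add1=68; stall | r0:Mul2,r1:Add2,r2:Mul1,r3:-4,r4:9
c10: CDB Add2=144; stall | r0:Mul2,r1:144,r2:Mul1,r3:-4,r4:9
c11: CDB Mul1=16; issue MUL r0<-Mul1 | r0:Mul1,r1:144,r2:16,r3:-4,r4:9
c12: CDB Mul2=25; issue SUB r4<-Add1 | r0:Mul1,r1:144,r2:16,r3:-4,r4:Add1
c13: issue SUB r2<-Add2 | r0:Mul1,r1:144,r2:Add2,r3:-4,r4:Add1
c14: - | r0:Mul1,r1:144,r2:Add2,r3:-4,r4:Add1

STATUS = VALUE 144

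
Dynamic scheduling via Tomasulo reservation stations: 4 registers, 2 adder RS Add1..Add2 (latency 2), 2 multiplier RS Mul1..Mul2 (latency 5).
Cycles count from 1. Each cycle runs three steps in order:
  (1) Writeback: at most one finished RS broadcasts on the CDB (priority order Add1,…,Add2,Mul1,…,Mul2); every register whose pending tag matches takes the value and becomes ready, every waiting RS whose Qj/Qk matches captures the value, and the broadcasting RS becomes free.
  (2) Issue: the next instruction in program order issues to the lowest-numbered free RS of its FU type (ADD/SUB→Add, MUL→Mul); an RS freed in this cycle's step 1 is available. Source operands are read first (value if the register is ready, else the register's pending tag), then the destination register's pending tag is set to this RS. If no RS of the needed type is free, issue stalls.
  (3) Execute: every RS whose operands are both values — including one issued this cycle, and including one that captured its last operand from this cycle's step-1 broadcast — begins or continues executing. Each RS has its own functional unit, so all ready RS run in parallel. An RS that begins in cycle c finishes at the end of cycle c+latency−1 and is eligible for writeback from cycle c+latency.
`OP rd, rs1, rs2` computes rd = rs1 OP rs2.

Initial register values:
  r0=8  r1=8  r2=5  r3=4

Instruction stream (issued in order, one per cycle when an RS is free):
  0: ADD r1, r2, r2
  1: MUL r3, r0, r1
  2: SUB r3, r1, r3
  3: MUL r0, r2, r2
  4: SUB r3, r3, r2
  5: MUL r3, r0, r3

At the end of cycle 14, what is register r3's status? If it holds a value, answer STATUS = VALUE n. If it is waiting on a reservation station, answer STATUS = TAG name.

STATUS = TAG Mul1

  c1: issue ADD r1<-Add1  regs: r0:8,r1:Add1,r2:5,r3:4
  c2: issue MUL r3<-Mul1  regs: r0:8,r1:Add1,r2:5,r3:Mul1
  c3: CDB Add1=10; issue SUB r3<-Add1  regs: r0:8,r1:10,r2:5,r3:Add1
  c4: issue MUL r0<-Mul2  regs: r0:Mul2,r1:10,r2:5,r3:Add1
  c5: issue SUB r3<-Add2  regs: r0:Mul2,r1:10,r2:5,r3:Add2
  c6: stall  regs: r0:Mul2,r1:10,r2:5,r3:Add2
  c7: stall  regs: r0:Mul2,r1:10,r2:5,r3:Add2
  c8: CDB Mul1=80; issue MUL r3<-Mul1  regs: r0:Mul2,r1:10,r2:5,r3:Mul1
  c9: CDB Mul2=25  regs: r0:25,r1:10,r2:5,r3:Mul1
  c10: CDB Add1=-70  regs: r0:25,r1:10,r2:5,r3:Mul1
  c11: -  regs: r0:25,r1:10,r2:5,r3:Mul1
  c12: CDB Add2=-75  regs: r0:25,r1:10,r2:5,r3:Mul1
  c13: -  regs: r0:25,r1:10,r2:5,r3:Mul1
  c14: -  regs: r0:25,r1:10,r2:5,r3:Mul1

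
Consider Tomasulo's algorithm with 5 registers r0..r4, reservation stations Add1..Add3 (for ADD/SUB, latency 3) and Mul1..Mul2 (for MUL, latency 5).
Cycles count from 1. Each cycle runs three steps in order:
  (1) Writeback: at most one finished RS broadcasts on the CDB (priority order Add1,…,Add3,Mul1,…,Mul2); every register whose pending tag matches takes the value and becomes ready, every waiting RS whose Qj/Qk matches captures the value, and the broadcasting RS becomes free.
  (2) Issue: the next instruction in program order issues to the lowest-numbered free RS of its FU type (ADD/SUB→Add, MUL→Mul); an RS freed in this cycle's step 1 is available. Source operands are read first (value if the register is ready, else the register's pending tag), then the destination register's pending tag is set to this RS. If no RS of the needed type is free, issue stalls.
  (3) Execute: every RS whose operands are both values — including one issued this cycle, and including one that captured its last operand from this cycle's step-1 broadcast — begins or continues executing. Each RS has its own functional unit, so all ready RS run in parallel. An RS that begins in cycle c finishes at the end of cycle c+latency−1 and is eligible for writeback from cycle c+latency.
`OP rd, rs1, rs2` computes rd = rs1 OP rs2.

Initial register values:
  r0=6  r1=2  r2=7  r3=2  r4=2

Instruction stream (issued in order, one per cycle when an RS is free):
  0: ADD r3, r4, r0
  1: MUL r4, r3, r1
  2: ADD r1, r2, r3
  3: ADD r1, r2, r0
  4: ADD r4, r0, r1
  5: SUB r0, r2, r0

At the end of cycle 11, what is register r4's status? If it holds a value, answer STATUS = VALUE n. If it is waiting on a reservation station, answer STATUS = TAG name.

  c1: issue ADD r3<-Add1  regs: r0:6,r1:2,r2:7,r3:Add1,r4:2
  c2: issue MUL r4<-Mul1  regs: r0:6,r1:2,r2:7,r3:Add1,r4:Mul1
  c3: issue ADD r1<-Add2  regs: r0:6,r1:Add2,r2:7,r3:Add1,r4:Mul1
  c4: CDB Add1=8; issue ADD r1<-Add1  regs: r0:6,r1:Add1,r2:7,r3:8,r4:Mul1
  c5: issue ADD r4<-Add3  regs: r0:6,r1:Add1,r2:7,r3:8,r4:Add3
  c6: stall  regs: r0:6,r1:Add1,r2:7,r3:8,r4:Add3
  c7: CDB Add1=13; issue SUB r0<-Add1  regs: r0:Add1,r1:13,r2:7,r3:8,r4:Add3
  c8: CDB Add2=15  regs: r0:Add1,r1:13,r2:7,r3:8,r4:Add3
  c9: CDB Mul1=16  regs: r0:Add1,r1:13,r2:7,r3:8,r4:Add3
  c10: CDB Add1=1  regs: r0:1,r1:13,r2:7,r3:8,r4:Add3
  c11: CDB Add3=19  regs: r0:1,r1:13,r2:7,r3:8,r4:19

STATUS = VALUE 19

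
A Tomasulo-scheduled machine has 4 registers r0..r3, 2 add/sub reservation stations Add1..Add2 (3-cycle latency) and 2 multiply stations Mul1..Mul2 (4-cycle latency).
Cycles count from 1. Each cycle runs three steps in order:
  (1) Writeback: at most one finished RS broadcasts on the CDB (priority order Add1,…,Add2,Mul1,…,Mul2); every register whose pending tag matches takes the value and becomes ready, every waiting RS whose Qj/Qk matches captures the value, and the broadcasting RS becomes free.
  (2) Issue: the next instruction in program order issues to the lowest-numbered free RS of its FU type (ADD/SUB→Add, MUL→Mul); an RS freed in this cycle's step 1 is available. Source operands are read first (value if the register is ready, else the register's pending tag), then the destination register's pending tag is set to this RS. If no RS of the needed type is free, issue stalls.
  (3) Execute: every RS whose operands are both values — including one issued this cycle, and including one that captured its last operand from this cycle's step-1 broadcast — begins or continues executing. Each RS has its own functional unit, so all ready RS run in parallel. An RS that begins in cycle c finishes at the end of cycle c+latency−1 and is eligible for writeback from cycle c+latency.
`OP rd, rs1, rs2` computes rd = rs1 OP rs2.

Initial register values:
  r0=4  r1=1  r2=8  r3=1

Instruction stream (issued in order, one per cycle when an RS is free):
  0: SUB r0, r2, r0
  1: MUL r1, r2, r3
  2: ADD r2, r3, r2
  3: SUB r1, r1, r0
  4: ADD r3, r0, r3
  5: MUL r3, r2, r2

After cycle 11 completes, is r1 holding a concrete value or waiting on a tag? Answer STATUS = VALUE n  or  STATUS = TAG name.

cycle 1: issue SUB r0<-Add1 // r0:Add1,r1:1,r2:8,r3:1
cycle 2: issue MUL r1<-Mul1 // r0:Add1,r1:Mul1,r2:8,r3:1
cycle 3: issue ADD r2<-Add2 // r0:Add1,r1:Mul1,r2:Add2,r3:1
cycle 4: CDB Add1=4; issue SUB r1<-Add1 // r0:4,r1:Add1,r2:Add2,r3:1
cycle 5: stall // r0:4,r1:Add1,r2:Add2,r3:1
cycle 6: CDB Add2=9; issue ADD r3<-Add2 // r0:4,r1:Add1,r2:9,r3:Add2
cycle 7: CDB Mul1=8; issue MUL r3<-Mul1 // r0:4,r1:Add1,r2:9,r3:Mul1
cycle 8: - // r0:4,r1:Add1,r2:9,r3:Mul1
cycle 9: CDB Add2=5 // r0:4,r1:Add1,r2:9,r3:Mul1
cycle 10: CDB Add1=4 // r0:4,r1:4,r2:9,r3:Mul1
cycle 11: CDB Mul1=81 // r0:4,r1:4,r2:9,r3:81

STATUS = VALUE 4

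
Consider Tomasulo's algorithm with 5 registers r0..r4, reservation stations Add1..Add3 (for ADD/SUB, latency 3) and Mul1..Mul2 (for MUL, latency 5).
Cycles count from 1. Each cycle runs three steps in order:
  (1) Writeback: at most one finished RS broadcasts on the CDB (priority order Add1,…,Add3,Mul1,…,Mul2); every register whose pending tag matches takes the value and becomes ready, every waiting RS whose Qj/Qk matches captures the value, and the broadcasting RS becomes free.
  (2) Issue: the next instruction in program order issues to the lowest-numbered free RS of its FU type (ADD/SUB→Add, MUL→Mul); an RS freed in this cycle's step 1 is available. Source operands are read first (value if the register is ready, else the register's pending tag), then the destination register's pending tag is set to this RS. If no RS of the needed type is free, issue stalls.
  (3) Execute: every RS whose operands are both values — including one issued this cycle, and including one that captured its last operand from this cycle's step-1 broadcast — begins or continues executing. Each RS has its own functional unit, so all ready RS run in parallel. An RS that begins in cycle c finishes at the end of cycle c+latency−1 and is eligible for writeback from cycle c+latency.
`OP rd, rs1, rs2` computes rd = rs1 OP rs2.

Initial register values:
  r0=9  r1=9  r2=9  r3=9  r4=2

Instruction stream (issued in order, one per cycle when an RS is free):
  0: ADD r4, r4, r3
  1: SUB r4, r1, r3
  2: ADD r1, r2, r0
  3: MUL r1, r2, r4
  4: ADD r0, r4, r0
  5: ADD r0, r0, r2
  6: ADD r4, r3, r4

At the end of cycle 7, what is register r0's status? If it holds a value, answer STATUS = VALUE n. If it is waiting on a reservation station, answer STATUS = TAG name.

c1: issue ADD r4<-Add1 | r0:9,r1:9,r2:9,r3:9,r4:Add1
c2: issue SUB r4<-Add2 | r0:9,r1:9,r2:9,r3:9,r4:Add2
c3: issue ADD r1<-Add3 | r0:9,r1:Add3,r2:9,r3:9,r4:Add2
c4: CDB Add1=11; issue MUL r1<-Mul1 | r0:9,r1:Mul1,r2:9,r3:9,r4:Add2
c5: CDB Add2=0; issue ADD r0<-Add1 | r0:Add1,r1:Mul1,r2:9,r3:9,r4:0
c6: CDB Add3=18; issue ADD r0<-Add2 | r0:Add2,r1:Mul1,r2:9,r3:9,r4:0
c7: issue ADD r4<-Add3 | r0:Add2,r1:Mul1,r2:9,r3:9,r4:Add3

STATUS = TAG Add2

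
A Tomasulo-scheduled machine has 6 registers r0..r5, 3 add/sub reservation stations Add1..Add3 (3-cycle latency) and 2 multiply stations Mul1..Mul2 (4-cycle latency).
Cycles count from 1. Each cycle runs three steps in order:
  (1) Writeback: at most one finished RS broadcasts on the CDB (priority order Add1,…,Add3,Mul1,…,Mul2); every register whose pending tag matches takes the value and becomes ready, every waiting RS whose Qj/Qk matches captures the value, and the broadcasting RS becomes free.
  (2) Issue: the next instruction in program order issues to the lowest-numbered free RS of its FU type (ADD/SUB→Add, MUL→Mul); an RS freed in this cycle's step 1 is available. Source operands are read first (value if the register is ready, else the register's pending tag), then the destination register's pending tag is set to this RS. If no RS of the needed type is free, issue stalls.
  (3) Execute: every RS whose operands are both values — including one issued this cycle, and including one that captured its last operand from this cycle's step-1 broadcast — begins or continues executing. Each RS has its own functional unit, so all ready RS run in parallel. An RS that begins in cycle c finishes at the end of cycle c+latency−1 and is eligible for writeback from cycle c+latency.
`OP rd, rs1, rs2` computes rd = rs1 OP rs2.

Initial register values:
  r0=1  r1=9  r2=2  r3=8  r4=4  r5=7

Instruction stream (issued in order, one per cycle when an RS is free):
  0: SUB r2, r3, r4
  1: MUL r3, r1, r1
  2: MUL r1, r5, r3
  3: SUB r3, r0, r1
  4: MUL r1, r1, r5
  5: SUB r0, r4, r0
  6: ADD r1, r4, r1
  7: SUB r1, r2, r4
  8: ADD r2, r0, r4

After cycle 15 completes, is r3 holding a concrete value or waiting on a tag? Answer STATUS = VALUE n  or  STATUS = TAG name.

c1: issue SUB r2<-Add1 | r0:1,r1:9,r2:Add1,r3:8,r4:4,r5:7
c2: issue MUL r3<-Mul1 | r0:1,r1:9,r2:Add1,r3:Mul1,r4:4,r5:7
c3: issue MUL r1<-Mul2 | r0:1,r1:Mul2,r2:Add1,r3:Mul1,r4:4,r5:7
c4: CDB Add1=4; issue SUB r3<-Add1 | r0:1,r1:Mul2,r2:4,r3:Add1,r4:4,r5:7
c5: stall | r0:1,r1:Mul2,r2:4,r3:Add1,r4:4,r5:7
c6: CDB Mul1=81; issue MUL r1<-Mul1 | r0:1,r1:Mul1,r2:4,r3:Add1,r4:4,r5:7
c7: issue SUB r0<-Add2 | r0:Add2,r1:Mul1,r2:4,r3:Add1,r4:4,r5:7
c8: issue ADD r1<-Add3 | r0:Add2,r1:Add3,r2:4,r3:Add1,r4:4,r5:7
c9: stall | r0:Add2,r1:Add3,r2:4,r3:Add1,r4:4,r5:7
c10: CDB Add2=3; issue SUB r1<-Add2 | r0:3,r1:Add2,r2:4,r3:Add1,r4:4,r5:7
c11: CDB Mul2=567; stall | r0:3,r1:Add2,r2:4,r3:Add1,r4:4,r5:7
c12: stall | r0:3,r1:Add2,r2:4,r3:Add1,r4:4,r5:7
c13: CDB Add2=0; issue ADD r2<-Add2 | r0:3,r1:0,r2:Add2,r3:Add1,r4:4,r5:7
c14: CDB Add1=-566 | r0:3,r1:0,r2:Add2,r3:-566,r4:4,r5:7
c15: CDB Mul1=3969 | r0:3,r1:0,r2:Add2,r3:-566,r4:4,r5:7

STATUS = VALUE -566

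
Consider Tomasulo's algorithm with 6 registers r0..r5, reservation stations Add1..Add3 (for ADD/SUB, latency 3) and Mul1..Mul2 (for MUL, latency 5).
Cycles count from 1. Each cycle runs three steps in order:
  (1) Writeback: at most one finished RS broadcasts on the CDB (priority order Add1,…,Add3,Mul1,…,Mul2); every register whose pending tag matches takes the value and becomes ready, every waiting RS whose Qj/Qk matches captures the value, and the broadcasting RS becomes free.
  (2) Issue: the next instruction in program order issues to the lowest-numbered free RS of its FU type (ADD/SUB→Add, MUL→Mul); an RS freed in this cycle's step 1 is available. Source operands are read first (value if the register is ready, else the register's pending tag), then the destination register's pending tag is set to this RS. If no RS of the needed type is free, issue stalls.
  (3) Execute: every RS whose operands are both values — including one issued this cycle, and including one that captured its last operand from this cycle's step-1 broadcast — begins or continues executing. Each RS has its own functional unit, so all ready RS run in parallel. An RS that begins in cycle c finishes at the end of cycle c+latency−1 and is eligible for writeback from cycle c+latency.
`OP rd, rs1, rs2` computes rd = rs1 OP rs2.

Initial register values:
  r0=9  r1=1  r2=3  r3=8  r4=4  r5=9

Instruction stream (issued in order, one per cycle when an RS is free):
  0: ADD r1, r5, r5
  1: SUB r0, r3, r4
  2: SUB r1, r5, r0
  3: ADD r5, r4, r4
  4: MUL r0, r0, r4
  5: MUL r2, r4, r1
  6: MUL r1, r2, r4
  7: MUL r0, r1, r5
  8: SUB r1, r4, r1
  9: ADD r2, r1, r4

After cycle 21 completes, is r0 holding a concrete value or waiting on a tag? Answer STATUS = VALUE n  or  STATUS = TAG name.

c1: issue ADD r1<-Add1 | r0:9,r1:Add1,r2:3,r3:8,r4:4,r5:9
c2: issue SUB r0<-Add2 | r0:Add2,r1:Add1,r2:3,r3:8,r4:4,r5:9
c3: issue SUB r1<-Add3 | r0:Add2,r1:Add3,r2:3,r3:8,r4:4,r5:9
c4: CDB Add1=18; issue ADD r5<-Add1 | r0:Add2,r1:Add3,r2:3,r3:8,r4:4,r5:Add1
c5: CDB Add2=4; issue MUL r0<-Mul1 | r0:Mul1,r1:Add3,r2:3,r3:8,r4:4,r5:Add1
c6: issue MUL r2<-Mul2 | r0:Mul1,r1:Add3,r2:Mul2,r3:8,r4:4,r5:Add1
c7: CDB Add1=8; stall | r0:Mul1,r1:Add3,r2:Mul2,r3:8,r4:4,r5:8
c8: CDB Add3=5; stall | r0:Mul1,r1:5,r2:Mul2,r3:8,r4:4,r5:8
c9: stall | r0:Mul1,r1:5,r2:Mul2,r3:8,r4:4,r5:8
c10: CDB Mul1=16; issue MUL r1<-Mul1 | r0:16,r1:Mul1,r2:Mul2,r3:8,r4:4,r5:8
c11: stall | r0:16,r1:Mul1,r2:Mul2,r3:8,r4:4,r5:8
c12: stall | r0:16,r1:Mul1,r2:Mul2,r3:8,r4:4,r5:8
c13: CDB Mul2=20; issue MUL r0<-Mul2 | r0:Mul2,r1:Mul1,r2:20,r3:8,r4:4,r5:8
c14: issue SUB r1<-Add1 | r0:Mul2,r1:Add1,r2:20,r3:8,r4:4,r5:8
c15: issue ADD r2<-Add2 | r0:Mul2,r1:Add1,r2:Add2,r3:8,r4:4,r5:8
c16: - | r0:Mul2,r1:Add1,r2:Add2,r3:8,r4:4,r5:8
c17: - | r0:Mul2,r1:Add1,r2:Add2,r3:8,r4:4,r5:8
c18: CDB Mul1=80 | r0:Mul2,r1:Add1,r2:Add2,r3:8,r4:4,r5:8
c19: - | r0:Mul2,r1:Add1,r2:Add2,r3:8,r4:4,r5:8
c20: - | r0:Mul2,r1:Add1,r2:Add2,r3:8,r4:4,r5:8
c21: CDB Add1=-76 | r0:Mul2,r1:-76,r2:Add2,r3:8,r4:4,r5:8

STATUS = TAG Mul2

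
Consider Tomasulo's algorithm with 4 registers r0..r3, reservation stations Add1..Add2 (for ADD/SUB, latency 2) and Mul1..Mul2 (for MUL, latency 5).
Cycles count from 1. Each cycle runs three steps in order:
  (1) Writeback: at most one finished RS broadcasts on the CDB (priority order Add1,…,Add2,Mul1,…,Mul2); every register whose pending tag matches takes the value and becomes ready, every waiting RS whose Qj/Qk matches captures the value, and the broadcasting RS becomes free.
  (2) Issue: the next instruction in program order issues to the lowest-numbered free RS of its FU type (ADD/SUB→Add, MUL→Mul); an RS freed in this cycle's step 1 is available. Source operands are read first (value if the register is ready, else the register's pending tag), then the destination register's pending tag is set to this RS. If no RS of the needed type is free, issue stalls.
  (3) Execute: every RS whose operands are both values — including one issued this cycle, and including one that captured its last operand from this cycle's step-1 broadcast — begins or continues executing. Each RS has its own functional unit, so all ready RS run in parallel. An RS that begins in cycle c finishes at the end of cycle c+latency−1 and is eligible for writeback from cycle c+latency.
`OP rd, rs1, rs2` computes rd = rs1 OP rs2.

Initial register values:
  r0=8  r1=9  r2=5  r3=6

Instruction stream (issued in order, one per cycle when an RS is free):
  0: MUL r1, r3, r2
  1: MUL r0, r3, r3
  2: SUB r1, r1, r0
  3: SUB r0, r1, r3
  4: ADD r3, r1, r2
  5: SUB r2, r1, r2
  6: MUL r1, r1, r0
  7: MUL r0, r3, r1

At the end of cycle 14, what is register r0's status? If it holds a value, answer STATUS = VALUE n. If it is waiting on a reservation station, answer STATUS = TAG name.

STATUS = TAG Mul2

cycle 1: issue MUL r1<-Mul1 // r0:8,r1:Mul1,r2:5,r3:6
cycle 2: issue MUL r0<-Mul2 // r0:Mul2,r1:Mul1,r2:5,r3:6
cycle 3: issue SUB r1<-Add1 // r0:Mul2,r1:Add1,r2:5,r3:6
cycle 4: issue SUB r0<-Add2 // r0:Add2,r1:Add1,r2:5,r3:6
cycle 5: stall // r0:Add2,r1:Add1,r2:5,r3:6
cycle 6: CDB Mul1=30; stall // r0:Add2,r1:Add1,r2:5,r3:6
cycle 7: CDB Mul2=36; stall // r0:Add2,r1:Add1,r2:5,r3:6
cycle 8: stall // r0:Add2,r1:Add1,r2:5,r3:6
cycle 9: CDB Add1=-6; issue ADD r3<-Add1 // r0:Add2,r1:-6,r2:5,r3:Add1
cycle 10: stall // r0:Add2,r1:-6,r2:5,r3:Add1
cycle 11: CDB Add1=-1; issue SUB r2<-Add1 // r0:Add2,r1:-6,r2:Add1,r3:-1
cycle 12: CDB Add2=-12; issue MUL r1<-Mul1 // r0:-12,r1:Mul1,r2:Add1,r3:-1
cycle 13: CDB Add1=-11; issue MUL r0<-Mul2 // r0:Mul2,r1:Mul1,r2:-11,r3:-1
cycle 14: - // r0:Mul2,r1:Mul1,r2:-11,r3:-1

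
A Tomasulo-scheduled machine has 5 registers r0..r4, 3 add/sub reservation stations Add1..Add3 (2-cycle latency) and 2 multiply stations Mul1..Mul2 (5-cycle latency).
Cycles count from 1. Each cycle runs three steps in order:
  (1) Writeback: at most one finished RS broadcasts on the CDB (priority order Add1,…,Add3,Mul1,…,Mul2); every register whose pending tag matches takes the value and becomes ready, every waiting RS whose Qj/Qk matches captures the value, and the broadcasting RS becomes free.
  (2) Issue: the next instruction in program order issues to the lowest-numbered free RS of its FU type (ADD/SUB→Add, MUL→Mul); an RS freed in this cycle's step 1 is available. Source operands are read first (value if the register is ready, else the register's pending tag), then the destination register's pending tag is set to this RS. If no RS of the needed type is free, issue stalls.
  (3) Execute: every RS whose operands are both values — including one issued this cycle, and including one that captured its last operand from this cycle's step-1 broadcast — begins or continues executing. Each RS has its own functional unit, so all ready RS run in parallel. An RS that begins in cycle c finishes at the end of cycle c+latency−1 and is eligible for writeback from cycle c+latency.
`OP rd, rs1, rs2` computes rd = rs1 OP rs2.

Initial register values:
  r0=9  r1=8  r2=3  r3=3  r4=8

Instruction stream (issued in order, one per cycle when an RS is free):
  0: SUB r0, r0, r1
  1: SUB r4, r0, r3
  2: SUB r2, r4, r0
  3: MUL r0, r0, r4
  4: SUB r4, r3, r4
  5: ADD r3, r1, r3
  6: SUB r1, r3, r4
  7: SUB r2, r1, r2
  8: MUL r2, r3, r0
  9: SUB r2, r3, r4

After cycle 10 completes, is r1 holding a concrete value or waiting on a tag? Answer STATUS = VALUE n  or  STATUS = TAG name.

STATUS = TAG Add1

c1: issue SUB r0<-Add1 | r0:Add1,r1:8,r2:3,r3:3,r4:8
c2: issue SUB r4<-Add2 | r0:Add1,r1:8,r2:3,r3:3,r4:Add2
c3: CDB Add1=1; issue SUB r2<-Add1 | r0:1,r1:8,r2:Add1,r3:3,r4:Add2
c4: issue MUL r0<-Mul1 | r0:Mul1,r1:8,r2:Add1,r3:3,r4:Add2
c5: CDB Add2=-2; issue SUB r4<-Add2 | r0:Mul1,r1:8,r2:Add1,r3:3,r4:Add2
c6: issue ADD r3<-Add3 | r0:Mul1,r1:8,r2:Add1,r3:Add3,r4:Add2
c7: CDB Add1=-3; issue SUB r1<-Add1 | r0:Mul1,r1:Add1,r2:-3,r3:Add3,r4:Add2
c8: CDB Add2=5; issue SUB r2<-Add2 | r0:Mul1,r1:Add1,r2:Add2,r3:Add3,r4:5
c9: CDB Add3=11; issue MUL r2<-Mul2 | r0:Mul1,r1:Add1,r2:Mul2,r3:11,r4:5
c10: CDB Mul1=-2; issue SUB r2<-Add3 | r0:-2,r1:Add1,r2:Add3,r3:11,r4:5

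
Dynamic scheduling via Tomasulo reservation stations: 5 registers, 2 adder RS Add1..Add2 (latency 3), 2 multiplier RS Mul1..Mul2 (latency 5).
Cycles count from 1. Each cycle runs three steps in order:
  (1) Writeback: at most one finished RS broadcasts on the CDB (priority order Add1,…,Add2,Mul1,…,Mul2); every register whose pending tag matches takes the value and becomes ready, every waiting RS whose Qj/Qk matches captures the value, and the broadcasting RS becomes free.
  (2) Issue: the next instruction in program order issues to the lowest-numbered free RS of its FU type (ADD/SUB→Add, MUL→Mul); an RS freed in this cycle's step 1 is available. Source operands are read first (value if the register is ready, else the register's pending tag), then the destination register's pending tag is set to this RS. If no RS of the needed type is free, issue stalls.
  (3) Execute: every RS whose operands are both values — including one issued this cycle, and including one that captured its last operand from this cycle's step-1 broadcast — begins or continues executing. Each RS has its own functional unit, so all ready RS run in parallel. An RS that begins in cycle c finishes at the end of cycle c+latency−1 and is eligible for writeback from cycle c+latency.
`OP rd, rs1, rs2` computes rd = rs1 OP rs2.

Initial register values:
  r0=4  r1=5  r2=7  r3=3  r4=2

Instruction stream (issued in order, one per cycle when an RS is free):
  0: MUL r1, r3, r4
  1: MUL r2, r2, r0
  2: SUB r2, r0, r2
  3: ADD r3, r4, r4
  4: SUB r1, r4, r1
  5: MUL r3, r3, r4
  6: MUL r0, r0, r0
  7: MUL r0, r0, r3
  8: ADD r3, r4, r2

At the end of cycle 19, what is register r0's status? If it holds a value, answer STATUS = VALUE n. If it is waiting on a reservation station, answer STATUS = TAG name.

STATUS = VALUE 128

cycle 1: issue MUL r1<-Mul1 // r0:4,r1:Mul1,r2:7,r3:3,r4:2
cycle 2: issue MUL r2<-Mul2 // r0:4,r1:Mul1,r2:Mul2,r3:3,r4:2
cycle 3: issue SUB r2<-Add1 // r0:4,r1:Mul1,r2:Add1,r3:3,r4:2
cycle 4: issue ADD r3<-Add2 // r0:4,r1:Mul1,r2:Add1,r3:Add2,r4:2
cycle 5: stall // r0:4,r1:Mul1,r2:Add1,r3:Add2,r4:2
cycle 6: CDB Mul1=6; stall // r0:4,r1:6,r2:Add1,r3:Add2,r4:2
cycle 7: CDB Add2=4; issue SUB r1<-Add2 // r0:4,r1:Add2,r2:Add1,r3:4,r4:2
cycle 8: CDB Mul2=28; issue MUL r3<-Mul1 // r0:4,r1:Add2,r2:Add1,r3:Mul1,r4:2
cycle 9: issue MUL r0<-Mul2 // r0:Mul2,r1:Add2,r2:Add1,r3:Mul1,r4:2
cycle 10: CDB Add2=-4; stall // r0:Mul2,r1:-4,r2:Add1,r3:Mul1,r4:2
cycle 11: CDB Add1=-24; stall // r0:Mul2,r1:-4,r2:-24,r3:Mul1,r4:2
cycle 12: stall // r0:Mul2,r1:-4,r2:-24,r3:Mul1,r4:2
cycle 13: CDB Mul1=8; issue MUL r0<-Mul1 // r0:Mul1,r1:-4,r2:-24,r3:8,r4:2
cycle 14: CDB Mul2=16; issue ADD r3<-Add1 // r0:Mul1,r1:-4,r2:-24,r3:Add1,r4:2
cycle 15: - // r0:Mul1,r1:-4,r2:-24,r3:Add1,r4:2
cycle 16: - // r0:Mul1,r1:-4,r2:-24,r3:Add1,r4:2
cycle 17: CDB Add1=-22 // r0:Mul1,r1:-4,r2:-24,r3:-22,r4:2
cycle 18: - // r0:Mul1,r1:-4,r2:-24,r3:-22,r4:2
cycle 19: CDB Mul1=128 // r0:128,r1:-4,r2:-24,r3:-22,r4:2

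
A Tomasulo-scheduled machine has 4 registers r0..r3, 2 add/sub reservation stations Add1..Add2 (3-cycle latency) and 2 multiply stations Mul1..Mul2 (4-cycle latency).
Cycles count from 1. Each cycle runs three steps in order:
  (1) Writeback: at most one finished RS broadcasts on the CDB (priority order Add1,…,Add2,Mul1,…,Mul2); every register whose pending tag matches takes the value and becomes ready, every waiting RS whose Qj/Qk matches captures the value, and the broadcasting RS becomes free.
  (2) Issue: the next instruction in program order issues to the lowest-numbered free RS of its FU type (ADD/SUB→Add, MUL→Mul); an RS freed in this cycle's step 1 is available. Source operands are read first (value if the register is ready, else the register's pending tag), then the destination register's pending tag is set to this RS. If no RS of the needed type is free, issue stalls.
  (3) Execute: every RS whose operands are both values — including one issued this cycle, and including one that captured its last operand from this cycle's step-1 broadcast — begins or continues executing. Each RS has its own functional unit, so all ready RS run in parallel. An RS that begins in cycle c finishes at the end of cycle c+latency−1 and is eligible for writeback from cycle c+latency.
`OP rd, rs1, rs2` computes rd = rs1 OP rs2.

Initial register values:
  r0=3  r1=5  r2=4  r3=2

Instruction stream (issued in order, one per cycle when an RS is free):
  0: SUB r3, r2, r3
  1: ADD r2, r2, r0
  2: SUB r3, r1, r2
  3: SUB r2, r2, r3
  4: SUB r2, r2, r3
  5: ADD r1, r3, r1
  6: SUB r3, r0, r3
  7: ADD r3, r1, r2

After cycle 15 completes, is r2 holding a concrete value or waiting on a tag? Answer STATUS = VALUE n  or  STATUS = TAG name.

  c1: issue SUB r3<-Add1  regs: r0:3,r1:5,r2:4,r3:Add1
  c2: issue ADD r2<-Add2  regs: r0:3,r1:5,r2:Add2,r3:Add1
  c3: stall  regs: r0:3,r1:5,r2:Add2,r3:Add1
  c4: CDB Add1=2; issue SUB r3<-Add1  regs: r0:3,r1:5,r2:Add2,r3:Add1
  c5: CDB Add2=7; issue SUB r2<-Add2  regs: r0:3,r1:5,r2:Add2,r3:Add1
  c6: stall  regs: r0:3,r1:5,r2:Add2,r3:Add1
  c7: stall  regs: r0:3,r1:5,r2:Add2,r3:Add1
  c8: CDB Add1=-2; issue SUB r2<-Add1  regs: r0:3,r1:5,r2:Add1,r3:-2
  c9: stall  regs: r0:3,r1:5,r2:Add1,r3:-2
  c10: stall  regs: r0:3,r1:5,r2:Add1,r3:-2
  c11: CDB Add2=9; issue ADD r1<-Add2  regs: r0:3,r1:Add2,r2:Add1,r3:-2
  c12: stall  regs: r0:3,r1:Add2,r2:Add1,r3:-2
  c13: stall  regs: r0:3,r1:Add2,r2:Add1,r3:-2
  c14: CDB Add1=11; issue SUB r3<-Add1  regs: r0:3,r1:Add2,r2:11,r3:Add1
  c15: CDB Add2=3; issue ADD r3<-Add2  regs: r0:3,r1:3,r2:11,r3:Add2

STATUS = VALUE 11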